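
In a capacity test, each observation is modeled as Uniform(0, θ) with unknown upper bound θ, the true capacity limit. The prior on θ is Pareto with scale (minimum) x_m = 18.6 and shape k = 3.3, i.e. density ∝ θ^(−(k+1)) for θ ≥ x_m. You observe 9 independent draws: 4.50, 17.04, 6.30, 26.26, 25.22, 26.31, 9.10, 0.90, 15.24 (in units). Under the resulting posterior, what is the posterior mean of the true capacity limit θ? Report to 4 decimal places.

A Pareto(scale x_m, shape k) prior on the upper bound θ of Uniform(0, θ) is conjugate: posterior is Pareto(max(x_m, max xᵢ), k + n).
Sample maximum = 26.31; prior scale x_m = 18.6 → posterior scale = max = 26.31.
Posterior shape = 3.3 + 9 = 12.3.
E[θ|data] = k·x_m/(k−1) = 12.3·26.31/11.3 = 28.6383.

28.6383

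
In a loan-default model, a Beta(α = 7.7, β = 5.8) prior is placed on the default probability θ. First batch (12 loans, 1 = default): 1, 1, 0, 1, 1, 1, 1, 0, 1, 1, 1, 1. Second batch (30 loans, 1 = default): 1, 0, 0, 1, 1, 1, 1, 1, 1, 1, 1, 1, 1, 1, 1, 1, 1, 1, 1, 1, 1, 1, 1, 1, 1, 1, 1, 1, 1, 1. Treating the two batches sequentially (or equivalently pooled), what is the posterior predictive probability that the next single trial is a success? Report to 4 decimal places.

0.8234

The Beta prior is conjugate to a Binomial/Bernoulli likelihood; the update adds successes to α and failures to β.
After batch 1: Beta(7.7+10, 5.8+2) = Beta(17.7, 7.8).
After batch 2: Beta(17.7+28, 7.8+2) = Beta(45.7, 9.8).
For a single future Bernoulli trial, P(success | data) = α/(α+β) = 0.8234.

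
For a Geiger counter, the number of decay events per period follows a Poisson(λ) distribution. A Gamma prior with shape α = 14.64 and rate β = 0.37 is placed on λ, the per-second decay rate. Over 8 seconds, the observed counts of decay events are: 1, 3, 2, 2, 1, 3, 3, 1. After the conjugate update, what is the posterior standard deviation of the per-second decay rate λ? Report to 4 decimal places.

0.6613

With a Gamma(shape α, rate β) prior, the Poisson likelihood is conjugate: the posterior is Gamma(α + ΣXᵢ, β + n).
Sum of counts S = 16 over n = 8 seconds.
Posterior: Gamma(α+S, β+n) = Gamma(14.64+16, 0.37+8) = Gamma(30.64, 8.37).
SD = √α/β = √30.64/8.37 = 0.6613.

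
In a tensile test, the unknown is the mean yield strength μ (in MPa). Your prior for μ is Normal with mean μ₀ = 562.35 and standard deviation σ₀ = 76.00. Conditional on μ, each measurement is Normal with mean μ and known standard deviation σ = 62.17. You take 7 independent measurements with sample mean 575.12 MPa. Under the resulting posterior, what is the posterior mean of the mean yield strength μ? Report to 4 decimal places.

574.0058

For Normal data with known variance σ², a Normal(μ₀, σ₀²) prior on μ is conjugate. Posterior precision = 1/σ₀² + n/σ²; posterior mean is the precision-weighted average of μ₀ and x̄.
n·x̄ = 7·575.12 = 4025.84.
σ₀² = 76.00² = 5776, σ² = 62.17² = 3865.1089; σ² + n·σ₀² = 3865.1089 + 7·5776 = 44297.1089.
Posterior mean = (μ₀/σ₀² + n·x̄/σ²)/(1/σ₀² + n/σ²) = (σ²·μ₀ + σ₀²·n·x̄)/(σ² + n·σ₀²) = (3865.1089·562.35 + 5776·4025.84)/44297.1089 = 25426795.829915/44297.1089 = 574.0058.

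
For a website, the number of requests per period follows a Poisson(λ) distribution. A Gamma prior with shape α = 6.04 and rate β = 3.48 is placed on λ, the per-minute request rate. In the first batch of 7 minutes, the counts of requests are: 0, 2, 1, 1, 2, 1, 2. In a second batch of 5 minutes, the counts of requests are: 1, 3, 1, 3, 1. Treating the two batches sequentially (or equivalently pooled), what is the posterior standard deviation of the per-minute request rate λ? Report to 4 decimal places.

0.3167

With a Gamma(shape α, rate β) prior, the Poisson likelihood is conjugate: the posterior is Gamma(α + ΣXᵢ, β + n).
Batch 1: sum of counts S = 9 over n = 7 minutes.
After batch 1: Gamma(α+S, β+n) = Gamma(6.04+9, 3.48+7) = Gamma(15.04, 10.48).
Batch 2: sum of counts S = 9 over n = 5 minutes.
After batch 2: Gamma(α+S, β+n) = Gamma(15.04+9, 10.48+5) = Gamma(24.04, 15.48).
SD = √α/β = √24.04/15.48 = 0.3167.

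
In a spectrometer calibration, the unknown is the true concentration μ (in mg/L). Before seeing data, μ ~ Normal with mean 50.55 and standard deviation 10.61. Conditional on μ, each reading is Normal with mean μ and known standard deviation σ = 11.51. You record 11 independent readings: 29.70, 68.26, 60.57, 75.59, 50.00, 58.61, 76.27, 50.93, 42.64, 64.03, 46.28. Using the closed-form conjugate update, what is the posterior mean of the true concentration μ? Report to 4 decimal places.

56.0383

For Normal data with known variance σ², a Normal(μ₀, σ₀²) prior on μ is conjugate. Posterior precision = 1/σ₀² + n/σ²; posterior mean is the precision-weighted average of μ₀ and x̄.
Σxᵢ = 29.70 + 68.26 + 60.57 + 75.59 + 50.00 + 58.61 + 76.27 + 50.93 + 42.64 + 64.03 + 46.28 = 622.88, so n·x̄ = 622.88.
σ₀² = 10.61² = 112.5721, σ² = 11.51² = 132.4801; σ² + n·σ₀² = 132.4801 + 11·112.5721 = 1370.7732.
Posterior mean = (μ₀/σ₀² + n·x̄/σ²)/(1/σ₀² + n/σ²) = (σ²·μ₀ + σ₀²·n·x̄)/(σ² + n·σ₀²) = (132.4801·50.55 + 112.5721·622.88)/1370.7732 = 76815.778703/1370.7732 = 56.0383.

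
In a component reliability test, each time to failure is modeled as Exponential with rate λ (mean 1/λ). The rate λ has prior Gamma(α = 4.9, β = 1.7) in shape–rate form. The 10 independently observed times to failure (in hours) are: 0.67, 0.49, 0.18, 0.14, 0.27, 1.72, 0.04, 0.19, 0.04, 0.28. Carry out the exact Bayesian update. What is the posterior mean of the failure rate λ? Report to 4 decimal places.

2.6049

With a Gamma(shape α, rate β) prior on the exponential rate λ, the posterior after n observations with total T = Σxᵢ is Gamma(α+n, β+T).
Sum of observations T = 4.02 hours; n = 10.
Posterior: Gamma(4.9+10, 1.7+4.02) = Gamma(14.9, 5.72).
Posterior mean of λ = α/β = 14.9/5.72 = 2.6049.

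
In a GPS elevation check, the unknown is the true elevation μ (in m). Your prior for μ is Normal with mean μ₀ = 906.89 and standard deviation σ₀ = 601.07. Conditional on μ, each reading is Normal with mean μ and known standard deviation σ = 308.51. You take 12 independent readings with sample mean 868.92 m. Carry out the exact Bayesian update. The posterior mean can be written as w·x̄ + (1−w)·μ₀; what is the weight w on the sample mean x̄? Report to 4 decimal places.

For Normal data with known variance σ², a Normal(μ₀, σ₀²) prior on μ is conjugate. Posterior precision = 1/σ₀² + n/σ²; posterior mean is the precision-weighted average of μ₀ and x̄.
σ₀² = 601.07² = 361285.1449, σ² = 308.51² = 95178.4201. Prior precision 1/σ₀² = 1/361285.1449; data precision n/σ² = 12/95178.4201.
w = (n/σ²)/(1/σ₀² + n/σ²) = n·σ₀²/(σ² + n·σ₀²) = 12·361285.1449/(95178.4201 + 12·361285.1449) = 4335421.7388/4430600.1589 = 0.9785.

0.9785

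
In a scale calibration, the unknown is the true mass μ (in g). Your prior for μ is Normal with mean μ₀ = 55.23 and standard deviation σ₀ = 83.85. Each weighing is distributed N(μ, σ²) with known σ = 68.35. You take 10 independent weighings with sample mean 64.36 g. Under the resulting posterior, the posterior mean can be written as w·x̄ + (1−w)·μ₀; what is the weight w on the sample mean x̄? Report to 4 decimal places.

For Normal data with known variance σ², a Normal(μ₀, σ₀²) prior on μ is conjugate. Posterior precision = 1/σ₀² + n/σ²; posterior mean is the precision-weighted average of μ₀ and x̄.
σ₀² = 83.85² = 7030.8225, σ² = 68.35² = 4671.7225. Prior precision 1/σ₀² = 1/7030.8225; data precision n/σ² = 10/4671.7225.
w = (n/σ²)/(1/σ₀² + n/σ²) = n·σ₀²/(σ² + n·σ₀²) = 10·7030.8225/(4671.7225 + 10·7030.8225) = 70308.225/74979.9475 = 0.9377.

0.9377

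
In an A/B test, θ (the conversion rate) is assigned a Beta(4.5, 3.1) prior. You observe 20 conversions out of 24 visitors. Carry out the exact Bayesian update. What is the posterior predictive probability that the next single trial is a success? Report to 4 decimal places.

0.7753

The Beta prior is conjugate to a Binomial/Bernoulli likelihood; the update adds successes to α and failures to β.
Posterior: Beta(α+k, β+n−k) = Beta(4.5+20, 3.1+4) = Beta(24.5, 7.1).
For a single future Bernoulli trial, P(success | data) = α/(α+β) = 0.7753.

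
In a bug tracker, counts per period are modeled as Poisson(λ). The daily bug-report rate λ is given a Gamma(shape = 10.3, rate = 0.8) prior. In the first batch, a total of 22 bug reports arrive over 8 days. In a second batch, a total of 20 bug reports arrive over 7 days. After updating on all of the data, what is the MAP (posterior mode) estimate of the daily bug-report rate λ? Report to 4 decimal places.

With a Gamma(shape α, rate β) prior, the Poisson likelihood is conjugate: the posterior is Gamma(α + ΣXᵢ, β + n).
After batch 1: Gamma(α+S, β+n) = Gamma(10.3+22, 0.8+8) = Gamma(32.3, 8.8).
After batch 2: Gamma(α+S, β+n) = Gamma(32.3+20, 8.8+7) = Gamma(52.3, 15.8).
Mode of Gamma(α,β) for α≥1 is (α−1)/β = 51.3/15.8 = 3.2468.

3.2468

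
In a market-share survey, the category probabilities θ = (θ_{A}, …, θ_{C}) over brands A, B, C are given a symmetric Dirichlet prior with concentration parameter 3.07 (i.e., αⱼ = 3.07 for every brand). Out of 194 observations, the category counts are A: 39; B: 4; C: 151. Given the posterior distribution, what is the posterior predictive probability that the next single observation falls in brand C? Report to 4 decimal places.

0.7582

The Dirichlet prior is conjugate to the Multinomial likelihood: each posterior αⱼ = prior αⱼ + observed count nⱼ.
Posterior concentration: (42.07, 7.07, 154.07), total = 203.21.
P(next = C | data) = α_{C}/Σα = 0.7582.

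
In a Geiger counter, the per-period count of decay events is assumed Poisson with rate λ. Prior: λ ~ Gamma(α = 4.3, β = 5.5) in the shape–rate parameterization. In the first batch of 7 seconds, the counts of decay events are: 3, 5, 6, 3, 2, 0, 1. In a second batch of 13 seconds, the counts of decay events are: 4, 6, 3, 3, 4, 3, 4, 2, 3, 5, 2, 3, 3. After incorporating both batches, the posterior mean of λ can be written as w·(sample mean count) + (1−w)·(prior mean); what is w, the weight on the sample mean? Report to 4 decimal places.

With a Gamma(shape α, rate β) prior, the Poisson likelihood is conjugate: the posterior is Gamma(α + ΣXᵢ, β + n).
Total number of seconds: n = 7 + 13 = 20.
Posterior mean = (α₀+S)/(β₀+n) = [n/(β₀+n)]·(S/n) + [β₀/(β₀+n)]·(α₀/β₀), so only n and β₀ enter the weight.
Weight on data w = n/(β₀+n) = 20/(5.5+20) = 20/25.5 = 0.7843.

0.7843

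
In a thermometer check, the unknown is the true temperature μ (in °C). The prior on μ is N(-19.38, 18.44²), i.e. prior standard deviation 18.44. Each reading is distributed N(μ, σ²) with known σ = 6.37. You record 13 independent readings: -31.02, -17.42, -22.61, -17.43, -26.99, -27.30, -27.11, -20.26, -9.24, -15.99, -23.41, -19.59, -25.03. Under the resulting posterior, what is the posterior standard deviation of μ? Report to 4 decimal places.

1.7587

For Normal data with known variance σ², a Normal(μ₀, σ₀²) prior on μ is conjugate. Posterior precision = 1/σ₀² + n/σ²; posterior mean is the precision-weighted average of μ₀ and x̄.
σ₀² = 18.44² = 340.0336, σ² = 6.37² = 40.5769; σ² + n·σ₀² = 40.5769 + 13·340.0336 = 4461.0137.
Posterior precision = 1/σ₀² + n/σ² = 1/340.0336 + 13/40.5769 = (σ² + n·σ₀²)/(σ₀²σ²) = 4461.0137/(340.0336·40.5769); posterior variance σₙ² = σ₀²σ²/(σ² + n·σ₀²) = 340.0336·40.5769/4461.0137 = 3.092909.
Posterior SD = √σₙ² = √(340.0336·40.5769/4461.0137) = 1.7587.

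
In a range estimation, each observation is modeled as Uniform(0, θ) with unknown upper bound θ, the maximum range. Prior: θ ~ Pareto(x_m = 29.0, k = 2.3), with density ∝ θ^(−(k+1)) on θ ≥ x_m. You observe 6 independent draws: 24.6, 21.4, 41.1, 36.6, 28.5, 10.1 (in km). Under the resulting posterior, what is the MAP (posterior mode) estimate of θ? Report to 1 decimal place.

41.1

A Pareto(scale x_m, shape k) prior on the upper bound θ of Uniform(0, θ) is conjugate: posterior is Pareto(max(x_m, max xᵢ), k + n).
Sample maximum = 41.1; prior scale x_m = 29.0 → posterior scale = max = 41.1.
Posterior shape = 2.3 + 6 = 8.3.
The Pareto density is decreasing on [x_m, ∞), so the mode is x_m = 41.1.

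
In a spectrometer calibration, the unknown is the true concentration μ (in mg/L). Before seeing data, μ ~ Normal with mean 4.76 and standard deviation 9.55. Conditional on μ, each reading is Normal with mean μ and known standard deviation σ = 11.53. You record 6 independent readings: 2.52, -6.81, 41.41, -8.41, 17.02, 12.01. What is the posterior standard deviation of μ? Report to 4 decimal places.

4.2221

For Normal data with known variance σ², a Normal(μ₀, σ₀²) prior on μ is conjugate. Posterior precision = 1/σ₀² + n/σ²; posterior mean is the precision-weighted average of μ₀ and x̄.
σ₀² = 9.55² = 91.2025, σ² = 11.53² = 132.9409; σ² + n·σ₀² = 132.9409 + 6·91.2025 = 680.1559.
Posterior precision = 1/σ₀² + n/σ² = 1/91.2025 + 6/132.9409 = (σ² + n·σ₀²)/(σ₀²σ²) = 680.1559/(91.2025·132.9409); posterior variance σₙ² = σ₀²σ²/(σ² + n·σ₀²) = 91.2025·132.9409/680.1559 = 17.826123.
Posterior SD = √σₙ² = √(91.2025·132.9409/680.1559) = 4.2221.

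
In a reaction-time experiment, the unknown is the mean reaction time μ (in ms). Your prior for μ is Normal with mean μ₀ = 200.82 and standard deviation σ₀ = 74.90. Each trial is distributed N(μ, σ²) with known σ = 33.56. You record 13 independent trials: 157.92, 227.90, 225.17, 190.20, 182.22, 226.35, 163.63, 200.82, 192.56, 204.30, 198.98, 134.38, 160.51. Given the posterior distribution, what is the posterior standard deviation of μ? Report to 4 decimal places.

9.2368

For Normal data with known variance σ², a Normal(μ₀, σ₀²) prior on μ is conjugate. Posterior precision = 1/σ₀² + n/σ²; posterior mean is the precision-weighted average of μ₀ and x̄.
σ₀² = 74.90² = 5610.01, σ² = 33.56² = 1126.2736; σ² + n·σ₀² = 1126.2736 + 13·5610.01 = 74056.4036.
Posterior precision = 1/σ₀² + n/σ² = 1/5610.01 + 13/1126.2736 = (σ² + n·σ₀²)/(σ₀²σ²) = 74056.4036/(5610.01·1126.2736); posterior variance σₙ² = σ₀²σ²/(σ² + n·σ₀²) = 5610.01·1126.2736/74056.4036 = 85.318836.
Posterior SD = √σₙ² = √(5610.01·1126.2736/74056.4036) = 9.2368.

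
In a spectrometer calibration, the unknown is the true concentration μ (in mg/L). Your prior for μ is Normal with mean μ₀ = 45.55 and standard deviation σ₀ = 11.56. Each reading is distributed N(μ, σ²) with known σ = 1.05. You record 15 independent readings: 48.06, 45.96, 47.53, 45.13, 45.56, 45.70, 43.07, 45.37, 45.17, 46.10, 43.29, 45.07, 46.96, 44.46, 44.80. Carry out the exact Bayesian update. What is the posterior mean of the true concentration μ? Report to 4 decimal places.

For Normal data with known variance σ², a Normal(μ₀, σ₀²) prior on μ is conjugate. Posterior precision = 1/σ₀² + n/σ²; posterior mean is the precision-weighted average of μ₀ and x̄.
Σxᵢ = 48.06 + 45.96 + 47.53 + 45.13 + 45.56 + 45.70 + 43.07 + 45.37 + 45.17 + 46.10 + 43.29 + 45.07 + 46.96 + 44.46 + 44.80 = 682.23, so n·x̄ = 682.23.
σ₀² = 11.56² = 133.6336, σ² = 1.05² = 1.1025; σ² + n·σ₀² = 1.1025 + 15·133.6336 = 2005.6065.
Posterior mean = (μ₀/σ₀² + n·x̄/σ²)/(1/σ₀² + n/σ²) = (σ²·μ₀ + σ₀²·n·x̄)/(σ² + n·σ₀²) = (1.1025·45.55 + 133.6336·682.23)/2005.6065 = 91219.069803/2005.6065 = 45.4820.

45.4820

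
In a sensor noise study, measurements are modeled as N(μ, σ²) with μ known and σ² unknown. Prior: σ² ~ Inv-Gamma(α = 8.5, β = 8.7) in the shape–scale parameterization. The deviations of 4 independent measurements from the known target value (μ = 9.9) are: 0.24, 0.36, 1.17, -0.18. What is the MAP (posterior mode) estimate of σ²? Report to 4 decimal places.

With known mean μ and an Inverse-Gamma(α, β) prior on σ², the Normal likelihood is conjugate: posterior is Inv-Gamma(α + n/2, β + Σ(xᵢ−μ)²/2).
Σ(xᵢ−μ)² = (0.24)² + (0.36)² + (1.17)² + (-0.18)² = 1.5885.
Posterior: Inv-Gamma(8.5 + 4/2, 8.7 + 1.5885/2) = Inv-Gamma(10.50, 9.49425).
Mode = β/(α+1) = 9.49425/11.50 = 0.8256.

0.8256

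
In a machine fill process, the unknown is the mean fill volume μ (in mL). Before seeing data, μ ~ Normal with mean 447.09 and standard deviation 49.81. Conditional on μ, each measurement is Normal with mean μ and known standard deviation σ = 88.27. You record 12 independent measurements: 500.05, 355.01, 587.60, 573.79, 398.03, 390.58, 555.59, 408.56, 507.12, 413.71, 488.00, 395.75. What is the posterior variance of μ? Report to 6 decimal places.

For Normal data with known variance σ², a Normal(μ₀, σ₀²) prior on μ is conjugate. Posterior precision = 1/σ₀² + n/σ²; posterior mean is the precision-weighted average of μ₀ and x̄.
σ₀² = 49.81² = 2481.0361, σ² = 88.27² = 7791.5929; σ² + n·σ₀² = 7791.5929 + 12·2481.0361 = 37564.0261.
Posterior precision = 1/σ₀² + n/σ² = 1/2481.0361 + 12/7791.5929 = (σ² + n·σ₀²)/(σ₀²σ²) = 37564.0261/(2481.0361·7791.5929); posterior variance σₙ² = σ₀²σ²/(σ² + n·σ₀²) = 2481.0361·7791.5929/37564.0261 = 514.620643.

514.620643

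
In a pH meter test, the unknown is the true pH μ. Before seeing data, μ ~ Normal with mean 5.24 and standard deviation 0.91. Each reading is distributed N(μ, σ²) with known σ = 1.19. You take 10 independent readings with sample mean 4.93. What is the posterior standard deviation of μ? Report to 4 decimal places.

0.3478

For Normal data with known variance σ², a Normal(μ₀, σ₀²) prior on μ is conjugate. Posterior precision = 1/σ₀² + n/σ²; posterior mean is the precision-weighted average of μ₀ and x̄.
σ₀² = 0.91² = 0.8281, σ² = 1.19² = 1.4161; σ² + n·σ₀² = 1.4161 + 10·0.8281 = 9.6971.
Posterior precision = 1/σ₀² + n/σ² = 1/0.8281 + 10/1.4161 = (σ² + n·σ₀²)/(σ₀²σ²) = 9.6971/(0.8281·1.4161); posterior variance σₙ² = σ₀²σ²/(σ² + n·σ₀²) = 0.8281·1.4161/9.6971 = 0.120930.
Posterior SD = √σₙ² = √(0.8281·1.4161/9.6971) = 0.3478.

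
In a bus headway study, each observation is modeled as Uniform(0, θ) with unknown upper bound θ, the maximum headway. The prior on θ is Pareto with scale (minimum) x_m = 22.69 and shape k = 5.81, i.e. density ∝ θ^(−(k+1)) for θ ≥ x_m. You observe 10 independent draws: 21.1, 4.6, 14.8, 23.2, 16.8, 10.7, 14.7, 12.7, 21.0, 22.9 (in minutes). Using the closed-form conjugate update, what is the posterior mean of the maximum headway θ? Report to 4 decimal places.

A Pareto(scale x_m, shape k) prior on the upper bound θ of Uniform(0, θ) is conjugate: posterior is Pareto(max(x_m, max xᵢ), k + n).
Sample maximum = 23.2; prior scale x_m = 22.69 → posterior scale = max = 23.20.
Posterior shape = 5.81 + 10 = 15.81.
E[θ|data] = k·x_m/(k−1) = 15.81·23.20/14.81 = 24.7665.

24.7665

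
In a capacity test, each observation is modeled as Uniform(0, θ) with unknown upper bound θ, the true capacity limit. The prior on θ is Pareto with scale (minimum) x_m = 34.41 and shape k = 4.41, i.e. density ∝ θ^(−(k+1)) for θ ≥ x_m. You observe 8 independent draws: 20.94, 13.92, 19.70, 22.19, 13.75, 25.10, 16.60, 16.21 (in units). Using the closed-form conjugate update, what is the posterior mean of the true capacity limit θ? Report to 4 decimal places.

A Pareto(scale x_m, shape k) prior on the upper bound θ of Uniform(0, θ) is conjugate: posterior is Pareto(max(x_m, max xᵢ), k + n).
Sample maximum = 25.10; prior scale x_m = 34.41 → posterior scale = max = 34.41.
Posterior shape = 4.41 + 8 = 12.41.
E[θ|data] = k·x_m/(k−1) = 12.41·34.41/11.41 = 37.4258.

37.4258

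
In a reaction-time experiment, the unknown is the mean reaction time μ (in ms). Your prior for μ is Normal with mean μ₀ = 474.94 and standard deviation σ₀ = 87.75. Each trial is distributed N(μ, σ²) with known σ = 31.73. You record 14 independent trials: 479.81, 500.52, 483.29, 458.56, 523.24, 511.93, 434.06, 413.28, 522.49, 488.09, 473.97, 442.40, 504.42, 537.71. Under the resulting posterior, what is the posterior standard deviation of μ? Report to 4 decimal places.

8.4409

For Normal data with known variance σ², a Normal(μ₀, σ₀²) prior on μ is conjugate. Posterior precision = 1/σ₀² + n/σ²; posterior mean is the precision-weighted average of μ₀ and x̄.
σ₀² = 87.75² = 7700.0625, σ² = 31.73² = 1006.7929; σ² + n·σ₀² = 1006.7929 + 14·7700.0625 = 108807.6679.
Posterior precision = 1/σ₀² + n/σ² = 1/7700.0625 + 14/1006.7929 = (σ² + n·σ₀²)/(σ₀²σ²) = 108807.6679/(7700.0625·1006.7929); posterior variance σₙ² = σ₀²σ²/(σ² + n·σ₀²) = 7700.0625·1006.7929/108807.6679 = 71.248363.
Posterior SD = √σₙ² = √(7700.0625·1006.7929/108807.6679) = 8.4409.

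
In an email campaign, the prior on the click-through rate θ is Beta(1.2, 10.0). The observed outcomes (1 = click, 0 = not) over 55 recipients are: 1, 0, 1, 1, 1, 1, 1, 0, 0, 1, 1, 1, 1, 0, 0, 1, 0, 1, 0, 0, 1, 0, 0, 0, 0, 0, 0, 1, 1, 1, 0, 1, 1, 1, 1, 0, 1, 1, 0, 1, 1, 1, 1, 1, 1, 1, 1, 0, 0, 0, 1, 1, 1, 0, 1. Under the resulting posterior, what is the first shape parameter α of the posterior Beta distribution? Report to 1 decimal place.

35.2

The Beta prior is conjugate to a Binomial/Bernoulli likelihood; the update adds successes to α and failures to β.
Posterior: Beta(α+k, β+n−k) = Beta(1.2+34, 10.0+21) = Beta(35.2, 31.0).
Posterior α = 35.2.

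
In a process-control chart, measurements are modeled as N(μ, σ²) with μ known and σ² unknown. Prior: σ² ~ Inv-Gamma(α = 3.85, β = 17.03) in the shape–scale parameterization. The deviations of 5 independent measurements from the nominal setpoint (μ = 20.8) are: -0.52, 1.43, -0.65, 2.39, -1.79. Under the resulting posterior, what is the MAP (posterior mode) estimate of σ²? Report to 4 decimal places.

3.1098

With known mean μ and an Inverse-Gamma(α, β) prior on σ², the Normal likelihood is conjugate: posterior is Inv-Gamma(α + n/2, β + Σ(xᵢ−μ)²/2).
Σ(xᵢ−μ)² = (-0.52)² + (1.43)² + (-0.65)² + (2.39)² + (-1.79)² = 11.6540.
Posterior: Inv-Gamma(3.85 + 5/2, 17.03 + 11.6540/2) = Inv-Gamma(6.35, 22.85700).
Mode = β/(α+1) = 22.85700/7.35 = 3.1098.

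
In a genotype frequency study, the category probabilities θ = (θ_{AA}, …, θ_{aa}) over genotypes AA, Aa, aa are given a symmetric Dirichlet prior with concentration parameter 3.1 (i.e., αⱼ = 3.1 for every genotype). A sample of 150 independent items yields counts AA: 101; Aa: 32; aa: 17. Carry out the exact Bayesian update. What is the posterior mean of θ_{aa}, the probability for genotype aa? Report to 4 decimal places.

0.1262

The Dirichlet prior is conjugate to the Multinomial likelihood: each posterior αⱼ = prior αⱼ + observed count nⱼ.
Posterior concentration: (104.1, 35.1, 20.1), total = 159.3.
E[θ_{aa}|data] = α_{aa}/Σα = 20.1/159.3 = 0.1262.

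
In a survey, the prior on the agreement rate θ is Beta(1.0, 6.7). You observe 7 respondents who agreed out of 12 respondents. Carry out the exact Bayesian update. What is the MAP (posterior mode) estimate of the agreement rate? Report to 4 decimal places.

0.3955

The Beta prior is conjugate to a Binomial/Bernoulli likelihood; the update adds successes to α and failures to β.
Posterior: Beta(α+k, β+n−k) = Beta(1.0+7, 6.7+5) = Beta(8.0, 11.7).
Mode of Beta(a,b) for a,b>1 is (a−1)/(a+b−2) = 7.0/17.7 = 0.3955.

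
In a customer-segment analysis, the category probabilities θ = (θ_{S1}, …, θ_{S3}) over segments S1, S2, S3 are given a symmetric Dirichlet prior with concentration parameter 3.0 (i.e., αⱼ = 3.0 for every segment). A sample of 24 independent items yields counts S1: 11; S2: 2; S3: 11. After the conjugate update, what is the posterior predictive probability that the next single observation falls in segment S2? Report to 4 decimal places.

The Dirichlet prior is conjugate to the Multinomial likelihood: each posterior αⱼ = prior αⱼ + observed count nⱼ.
Posterior concentration: (14.0, 5.0, 14.0), total = 33.0.
P(next = S2 | data) = α_{S2}/Σα = 0.1515.

0.1515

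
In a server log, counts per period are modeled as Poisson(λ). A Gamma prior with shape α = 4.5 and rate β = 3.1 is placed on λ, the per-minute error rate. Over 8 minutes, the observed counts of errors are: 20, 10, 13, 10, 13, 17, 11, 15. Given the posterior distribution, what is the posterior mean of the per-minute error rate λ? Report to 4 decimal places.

10.2252

With a Gamma(shape α, rate β) prior, the Poisson likelihood is conjugate: the posterior is Gamma(α + ΣXᵢ, β + n).
Sum of counts S = 109 over n = 8 minutes.
Posterior: Gamma(α+S, β+n) = Gamma(4.5+109, 3.1+8) = Gamma(113.5, 11.1).
Posterior mean = α/β = 113.5/11.1 = 10.2252.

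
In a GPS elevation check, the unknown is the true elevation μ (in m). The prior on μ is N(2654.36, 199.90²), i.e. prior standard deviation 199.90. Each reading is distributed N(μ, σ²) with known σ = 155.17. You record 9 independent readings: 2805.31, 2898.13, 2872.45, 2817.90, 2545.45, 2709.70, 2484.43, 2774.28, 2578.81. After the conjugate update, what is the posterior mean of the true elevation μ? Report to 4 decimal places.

2716.5539

For Normal data with known variance σ², a Normal(μ₀, σ₀²) prior on μ is conjugate. Posterior precision = 1/σ₀² + n/σ²; posterior mean is the precision-weighted average of μ₀ and x̄.
Σxᵢ = 2805.31 + 2898.13 + 2872.45 + 2817.90 + 2545.45 + 2709.70 + 2484.43 + 2774.28 + 2578.81 = 24486.46, so n·x̄ = 24486.46.
σ₀² = 199.90² = 39960.01, σ² = 155.17² = 24077.7289; σ² + n·σ₀² = 24077.7289 + 9·39960.01 = 383717.8189.
Posterior mean = (μ₀/σ₀² + n·x̄/σ²)/(1/σ₀² + n/σ²) = (σ²·μ₀ + σ₀²·n·x̄)/(σ² + n·σ₀²) = (24077.7289·2654.36 + 39960.01·24486.46)/383717.8189 = 1042390146.947604/383717.8189 = 2716.5539.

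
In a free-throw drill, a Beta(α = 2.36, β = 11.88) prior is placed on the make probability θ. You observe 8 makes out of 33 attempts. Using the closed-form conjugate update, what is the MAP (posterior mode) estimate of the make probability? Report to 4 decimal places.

0.2069

The Beta prior is conjugate to a Binomial/Bernoulli likelihood; the update adds successes to α and failures to β.
Posterior: Beta(α+k, β+n−k) = Beta(2.36+8, 11.88+25) = Beta(10.36, 36.88).
Mode of Beta(a,b) for a,b>1 is (a−1)/(a+b−2) = 9.36/45.24 = 0.2069.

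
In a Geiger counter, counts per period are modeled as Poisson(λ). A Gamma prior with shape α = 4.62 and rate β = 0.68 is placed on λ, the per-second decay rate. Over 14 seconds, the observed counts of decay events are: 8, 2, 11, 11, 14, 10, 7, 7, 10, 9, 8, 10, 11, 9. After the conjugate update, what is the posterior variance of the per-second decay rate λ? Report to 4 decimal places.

With a Gamma(shape α, rate β) prior, the Poisson likelihood is conjugate: the posterior is Gamma(α + ΣXᵢ, β + n).
Sum of counts S = 127 over n = 14 seconds.
Posterior: Gamma(α+S, β+n) = Gamma(4.62+127, 0.68+14) = Gamma(131.62, 14.68).
Var = α/β² = 131.62/14.68² = 0.6108.

0.6108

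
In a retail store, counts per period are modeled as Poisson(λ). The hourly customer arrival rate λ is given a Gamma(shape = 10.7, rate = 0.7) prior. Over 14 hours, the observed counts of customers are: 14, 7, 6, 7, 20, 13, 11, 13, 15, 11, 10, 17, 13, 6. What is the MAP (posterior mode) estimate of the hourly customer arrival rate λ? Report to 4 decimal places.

With a Gamma(shape α, rate β) prior, the Poisson likelihood is conjugate: the posterior is Gamma(α + ΣXᵢ, β + n).
Sum of counts S = 163 over n = 14 hours.
Posterior: Gamma(α+S, β+n) = Gamma(10.7+163, 0.7+14) = Gamma(173.7, 14.7).
Mode of Gamma(α,β) for α≥1 is (α−1)/β = 172.7/14.7 = 11.7483.

11.7483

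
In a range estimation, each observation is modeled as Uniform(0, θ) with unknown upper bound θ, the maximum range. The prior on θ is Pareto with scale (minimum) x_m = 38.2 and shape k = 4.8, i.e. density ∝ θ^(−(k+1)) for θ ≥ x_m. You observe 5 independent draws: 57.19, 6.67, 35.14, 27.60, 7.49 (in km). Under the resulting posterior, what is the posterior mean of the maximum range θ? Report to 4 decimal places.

63.6889

A Pareto(scale x_m, shape k) prior on the upper bound θ of Uniform(0, θ) is conjugate: posterior is Pareto(max(x_m, max xᵢ), k + n).
Sample maximum = 57.19; prior scale x_m = 38.2 → posterior scale = max = 57.19.
Posterior shape = 4.8 + 5 = 9.8.
E[θ|data] = k·x_m/(k−1) = 9.8·57.19/8.8 = 63.6889.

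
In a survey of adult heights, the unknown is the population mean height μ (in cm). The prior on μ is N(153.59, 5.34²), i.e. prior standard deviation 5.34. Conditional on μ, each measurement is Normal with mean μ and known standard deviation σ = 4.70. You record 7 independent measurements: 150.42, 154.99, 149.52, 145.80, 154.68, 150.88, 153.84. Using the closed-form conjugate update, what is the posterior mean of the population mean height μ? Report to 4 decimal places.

For Normal data with known variance σ², a Normal(μ₀, σ₀²) prior on μ is conjugate. Posterior precision = 1/σ₀² + n/σ²; posterior mean is the precision-weighted average of μ₀ and x̄.
Σxᵢ = 150.42 + 154.99 + 149.52 + 145.80 + 154.68 + 150.88 + 153.84 = 1060.13, so n·x̄ = 1060.13.
σ₀² = 5.34² = 28.5156, σ² = 4.70² = 22.09; σ² + n·σ₀² = 22.09 + 7·28.5156 = 221.6992.
Posterior mean = (μ₀/σ₀² + n·x̄/σ²)/(1/σ₀² + n/σ²) = (σ²·μ₀ + σ₀²·n·x̄)/(σ² + n·σ₀²) = (22.09·153.59 + 28.5156·1060.13)/221.6992 = 33623.046128/221.6992 = 151.6607.

151.6607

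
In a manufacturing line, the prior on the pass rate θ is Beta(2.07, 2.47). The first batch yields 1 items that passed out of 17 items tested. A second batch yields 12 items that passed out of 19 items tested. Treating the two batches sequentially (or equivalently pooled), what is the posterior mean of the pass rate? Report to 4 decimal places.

0.3717

The Beta prior is conjugate to a Binomial/Bernoulli likelihood; the update adds successes to α and failures to β.
After batch 1: Beta(2.07+1, 2.47+16) = Beta(3.07, 18.47).
After batch 2: Beta(3.07+12, 18.47+7) = Beta(15.07, 25.47).
Posterior mean = α/(α+β) = 15.07/40.54 = 0.3717.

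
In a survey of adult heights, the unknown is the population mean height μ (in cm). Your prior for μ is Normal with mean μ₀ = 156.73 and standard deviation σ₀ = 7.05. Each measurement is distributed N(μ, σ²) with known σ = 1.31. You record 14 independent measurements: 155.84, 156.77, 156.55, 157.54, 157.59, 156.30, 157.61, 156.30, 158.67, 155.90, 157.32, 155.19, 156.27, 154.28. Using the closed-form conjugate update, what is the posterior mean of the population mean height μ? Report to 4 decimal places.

156.5811

For Normal data with known variance σ², a Normal(μ₀, σ₀²) prior on μ is conjugate. Posterior precision = 1/σ₀² + n/σ²; posterior mean is the precision-weighted average of μ₀ and x̄.
Σxᵢ = 155.84 + 156.77 + 156.55 + 157.54 + 157.59 + 156.30 + 157.61 + 156.30 + 158.67 + 155.90 + 157.32 + 155.19 + 156.27 + 154.28 = 2192.13, so n·x̄ = 2192.13.
σ₀² = 7.05² = 49.7025, σ² = 1.31² = 1.7161; σ² + n·σ₀² = 1.7161 + 14·49.7025 = 697.5511.
Posterior mean = (μ₀/σ₀² + n·x̄/σ²)/(1/σ₀² + n/σ²) = (σ²·μ₀ + σ₀²·n·x̄)/(σ² + n·σ₀²) = (1.7161·156.73 + 49.7025·2192.13)/697.5511 = 109223.305678/697.5511 = 156.5811.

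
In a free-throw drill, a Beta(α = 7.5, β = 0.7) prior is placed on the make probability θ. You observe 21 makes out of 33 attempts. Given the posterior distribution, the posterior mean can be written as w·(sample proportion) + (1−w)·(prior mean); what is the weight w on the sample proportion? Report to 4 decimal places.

The Beta prior is conjugate to a Binomial/Bernoulli likelihood; the update adds successes to α and failures to β.
Posterior mean = (α₀+k)/(α₀+β₀+n) = [n/(α₀+β₀+n)]·(k/n) + [(α₀+β₀)/(α₀+β₀+n)]·α₀/(α₀+β₀), so only n and the prior enter the weight.
The weight on the data is w = n/(α₀+β₀+n) = 33/(7.5+0.7+33) = 33/41.2 = 0.8010.

0.8010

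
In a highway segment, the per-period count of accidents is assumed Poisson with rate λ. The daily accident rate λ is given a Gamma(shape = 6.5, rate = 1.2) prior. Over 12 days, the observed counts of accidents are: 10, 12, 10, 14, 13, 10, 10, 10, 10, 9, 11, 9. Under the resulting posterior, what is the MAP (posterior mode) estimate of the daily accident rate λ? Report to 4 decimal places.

With a Gamma(shape α, rate β) prior, the Poisson likelihood is conjugate: the posterior is Gamma(α + ΣXᵢ, β + n).
Sum of counts S = 128 over n = 12 days.
Posterior: Gamma(α+S, β+n) = Gamma(6.5+128, 1.2+12) = Gamma(134.5, 13.2).
Mode of Gamma(α,β) for α≥1 is (α−1)/β = 133.5/13.2 = 10.1136.

10.1136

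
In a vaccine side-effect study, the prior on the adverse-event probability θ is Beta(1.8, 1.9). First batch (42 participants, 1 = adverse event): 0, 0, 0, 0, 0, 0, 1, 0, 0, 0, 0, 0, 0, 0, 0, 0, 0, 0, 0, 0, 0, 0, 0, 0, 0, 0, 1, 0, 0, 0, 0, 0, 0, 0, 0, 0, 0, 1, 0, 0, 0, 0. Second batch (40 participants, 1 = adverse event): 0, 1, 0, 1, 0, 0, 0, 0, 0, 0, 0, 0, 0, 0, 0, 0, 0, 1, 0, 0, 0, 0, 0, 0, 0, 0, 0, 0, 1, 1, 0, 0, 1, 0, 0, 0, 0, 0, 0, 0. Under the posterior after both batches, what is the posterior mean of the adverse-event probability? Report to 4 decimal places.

0.1260

The Beta prior is conjugate to a Binomial/Bernoulli likelihood; the update adds successes to α and failures to β.
After batch 1: Beta(1.8+3, 1.9+39) = Beta(4.8, 40.9).
After batch 2: Beta(4.8+6, 40.9+34) = Beta(10.8, 74.9).
Posterior mean = α/(α+β) = 10.8/85.7 = 0.1260.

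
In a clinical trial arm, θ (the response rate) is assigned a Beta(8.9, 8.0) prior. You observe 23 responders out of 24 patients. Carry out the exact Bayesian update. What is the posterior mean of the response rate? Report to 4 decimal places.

0.7800

The Beta prior is conjugate to a Binomial/Bernoulli likelihood; the update adds successes to α and failures to β.
Posterior: Beta(α+k, β+n−k) = Beta(8.9+23, 8.0+1) = Beta(31.9, 9.0).
Posterior mean = α/(α+β) = 31.9/40.9 = 0.7800.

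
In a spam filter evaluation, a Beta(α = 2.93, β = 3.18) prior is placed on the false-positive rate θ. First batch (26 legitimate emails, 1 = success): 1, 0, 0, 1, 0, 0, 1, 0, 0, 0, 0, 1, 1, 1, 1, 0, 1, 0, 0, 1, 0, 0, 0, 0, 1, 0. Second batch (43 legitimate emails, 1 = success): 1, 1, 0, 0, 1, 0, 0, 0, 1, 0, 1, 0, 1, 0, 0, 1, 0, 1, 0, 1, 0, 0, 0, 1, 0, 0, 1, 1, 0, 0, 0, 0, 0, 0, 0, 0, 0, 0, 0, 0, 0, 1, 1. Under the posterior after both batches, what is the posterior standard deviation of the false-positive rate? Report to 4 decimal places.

0.0550

The Beta prior is conjugate to a Binomial/Bernoulli likelihood; the update adds successes to α and failures to β.
After batch 1: Beta(2.93+10, 3.18+16) = Beta(12.93, 19.18).
After batch 2: Beta(12.93+14, 19.18+29) = Beta(26.93, 48.18).
Var = αβ/((α+β)²(α+β+1)) = 26.93·48.18/(75.11²·76.11) = 0.00302180; SD = √0.00302180 = 0.0550.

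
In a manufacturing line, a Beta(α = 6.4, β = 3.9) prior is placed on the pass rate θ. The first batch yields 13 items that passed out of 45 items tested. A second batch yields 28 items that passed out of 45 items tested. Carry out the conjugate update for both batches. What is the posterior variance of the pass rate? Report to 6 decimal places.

0.002460

The Beta prior is conjugate to a Binomial/Bernoulli likelihood; the update adds successes to α and failures to β.
After batch 1: Beta(6.4+13, 3.9+32) = Beta(19.4, 35.9).
After batch 2: Beta(19.4+28, 35.9+17) = Beta(47.4, 52.9).
Var = αβ/((α+β)²(α+β+1)) = 47.4·52.9/(100.3²·101.3) = 0.002460.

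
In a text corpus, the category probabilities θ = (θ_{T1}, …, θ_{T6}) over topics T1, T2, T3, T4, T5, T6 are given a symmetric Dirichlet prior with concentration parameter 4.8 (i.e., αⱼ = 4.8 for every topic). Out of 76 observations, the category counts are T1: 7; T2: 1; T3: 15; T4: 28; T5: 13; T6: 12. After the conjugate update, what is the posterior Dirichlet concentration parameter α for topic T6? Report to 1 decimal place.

16.8

The Dirichlet prior is conjugate to the Multinomial likelihood: each posterior αⱼ = prior αⱼ + observed count nⱼ.
Posterior concentration: (11.8, 5.8, 19.8, 32.8, 17.8, 16.8), total = 104.8.
α_{T6} = 4.8 + 12 = 16.8.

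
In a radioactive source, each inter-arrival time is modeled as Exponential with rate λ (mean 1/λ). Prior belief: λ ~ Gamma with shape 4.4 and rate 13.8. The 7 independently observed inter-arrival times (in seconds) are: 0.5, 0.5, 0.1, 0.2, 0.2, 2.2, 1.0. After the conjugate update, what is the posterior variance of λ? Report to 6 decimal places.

With a Gamma(shape α, rate β) prior on the exponential rate λ, the posterior after n observations with total T = Σxᵢ is Gamma(α+n, β+T).
Sum of observations T = 4.7 seconds; n = 7.
Posterior: Gamma(4.4+7, 13.8+4.7) = Gamma(11.4, 18.5).
Var = α/β² = 0.033309.

0.033309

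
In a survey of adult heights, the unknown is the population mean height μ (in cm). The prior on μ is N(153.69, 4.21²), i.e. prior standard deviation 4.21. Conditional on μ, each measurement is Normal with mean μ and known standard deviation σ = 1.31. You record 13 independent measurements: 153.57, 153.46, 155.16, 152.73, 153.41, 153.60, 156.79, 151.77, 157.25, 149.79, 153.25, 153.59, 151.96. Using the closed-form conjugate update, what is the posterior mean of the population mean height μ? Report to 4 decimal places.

For Normal data with known variance σ², a Normal(μ₀, σ₀²) prior on μ is conjugate. Posterior precision = 1/σ₀² + n/σ²; posterior mean is the precision-weighted average of μ₀ and x̄.
Σxᵢ = 153.57 + 153.46 + 155.16 + 152.73 + 153.41 + 153.60 + 156.79 + 151.77 + 157.25 + 149.79 + 153.25 + 153.59 + 151.96 = 1996.33, so n·x̄ = 1996.33.
σ₀² = 4.21² = 17.7241, σ² = 1.31² = 1.7161; σ² + n·σ₀² = 1.7161 + 13·17.7241 = 232.1294.
Posterior mean = (μ₀/σ₀² + n·x̄/σ²)/(1/σ₀² + n/σ²) = (σ²·μ₀ + σ₀²·n·x̄)/(σ² + n·σ₀²) = (1.7161·153.69 + 17.7241·1996.33)/232.1294 = 35646.899962/232.1294 = 153.5648.

153.5648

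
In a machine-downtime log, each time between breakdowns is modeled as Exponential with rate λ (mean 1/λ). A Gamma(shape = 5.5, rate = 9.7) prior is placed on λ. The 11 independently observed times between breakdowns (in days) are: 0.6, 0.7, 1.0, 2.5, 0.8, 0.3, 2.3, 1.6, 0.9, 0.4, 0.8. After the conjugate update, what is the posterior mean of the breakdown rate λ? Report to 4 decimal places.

0.7639

With a Gamma(shape α, rate β) prior on the exponential rate λ, the posterior after n observations with total T = Σxᵢ is Gamma(α+n, β+T).
Sum of observations T = 11.9 days; n = 11.
Posterior: Gamma(5.5+11, 9.7+11.9) = Gamma(16.5, 21.6).
Posterior mean of λ = α/β = 16.5/21.6 = 0.7639.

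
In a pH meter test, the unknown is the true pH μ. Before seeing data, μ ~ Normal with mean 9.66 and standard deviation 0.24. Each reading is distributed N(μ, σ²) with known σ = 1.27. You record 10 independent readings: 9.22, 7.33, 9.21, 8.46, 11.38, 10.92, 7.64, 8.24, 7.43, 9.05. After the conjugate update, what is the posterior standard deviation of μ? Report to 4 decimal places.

For Normal data with known variance σ², a Normal(μ₀, σ₀²) prior on μ is conjugate. Posterior precision = 1/σ₀² + n/σ²; posterior mean is the precision-weighted average of μ₀ and x̄.
σ₀² = 0.24² = 0.0576, σ² = 1.27² = 1.6129; σ² + n·σ₀² = 1.6129 + 10·0.0576 = 2.1889.
Posterior precision = 1/σ₀² + n/σ² = 1/0.0576 + 10/1.6129 = (σ² + n·σ₀²)/(σ₀²σ²) = 2.1889/(0.0576·1.6129); posterior variance σₙ² = σ₀²σ²/(σ² + n·σ₀²) = 0.0576·1.6129/2.1889 = 0.042443.
Posterior SD = √σₙ² = √(0.0576·1.6129/2.1889) = 0.2060.

0.2060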